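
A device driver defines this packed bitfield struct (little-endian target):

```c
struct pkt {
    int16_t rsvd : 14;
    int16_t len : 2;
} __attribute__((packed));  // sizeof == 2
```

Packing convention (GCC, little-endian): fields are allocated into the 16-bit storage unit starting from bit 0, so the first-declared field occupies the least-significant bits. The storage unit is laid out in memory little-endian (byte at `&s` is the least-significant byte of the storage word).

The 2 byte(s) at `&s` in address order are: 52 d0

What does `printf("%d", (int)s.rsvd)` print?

4178

[0]=0x52 [1]=0xd0 (little-endian) → word 0xd052
rsvd [0+:14] = (word>>0) & 0x3fff = 4178  ←
len [14+:2] = (word>>14) & 0x3 = 3
rsvd signed 14b, MSB=0: value = 4178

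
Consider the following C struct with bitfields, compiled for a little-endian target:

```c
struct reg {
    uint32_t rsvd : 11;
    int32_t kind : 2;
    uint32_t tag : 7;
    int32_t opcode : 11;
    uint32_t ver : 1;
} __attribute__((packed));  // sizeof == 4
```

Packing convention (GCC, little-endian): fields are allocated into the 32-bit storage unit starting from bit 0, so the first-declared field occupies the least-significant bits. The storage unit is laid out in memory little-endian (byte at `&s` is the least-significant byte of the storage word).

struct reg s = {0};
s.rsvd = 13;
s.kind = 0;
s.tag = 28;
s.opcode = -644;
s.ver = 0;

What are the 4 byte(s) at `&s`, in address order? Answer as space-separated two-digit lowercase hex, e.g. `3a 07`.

0d 80 c3 57

rsvd (11b) val=13 bits=0xd at bit 0: 0x0000000d
kind (2b) val=0 bits=0x0 at bit 11: 0x0000000d
tag (7b) val=28 bits=0x1c at bit 13: 0x0003800d
opcode (11b) val=-644 bits=0x57c at bit 20: 0x57c3800d
ver (1b) val=0 bits=0x0 at bit 31: 0x57c3800d
word = 0x57c3800d → little-endian bytes:
  [0]=0x0d  [1]=0x80  [2]=0xc3  [3]=0x57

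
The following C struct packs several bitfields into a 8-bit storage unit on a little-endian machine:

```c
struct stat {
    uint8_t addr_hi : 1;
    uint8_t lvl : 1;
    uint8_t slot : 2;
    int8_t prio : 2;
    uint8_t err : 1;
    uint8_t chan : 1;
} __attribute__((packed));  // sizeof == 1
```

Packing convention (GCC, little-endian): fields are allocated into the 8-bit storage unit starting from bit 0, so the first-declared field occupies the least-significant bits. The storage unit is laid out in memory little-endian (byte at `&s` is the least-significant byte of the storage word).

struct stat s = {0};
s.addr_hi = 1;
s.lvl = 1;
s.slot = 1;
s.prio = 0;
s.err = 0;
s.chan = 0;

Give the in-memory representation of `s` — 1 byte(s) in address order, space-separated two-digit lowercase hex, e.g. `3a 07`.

[0+:1] addr_hi=1 & 0x1 = 0x1; word=0x01
[1+:1] lvl=1 & 0x1 = 0x1; word=0x03
[2+:2] slot=1 & 0x3 = 0x1; word=0x07
[4+:2] prio=0 & 0x3 = 0x0; word=0x07
[6+:1] err=0 & 0x1 = 0x0; word=0x07
[7+:1] chan=0 & 0x1 = 0x0; word=0x07
word = 0x07 → little-endian bytes:
  [0]=0x07

07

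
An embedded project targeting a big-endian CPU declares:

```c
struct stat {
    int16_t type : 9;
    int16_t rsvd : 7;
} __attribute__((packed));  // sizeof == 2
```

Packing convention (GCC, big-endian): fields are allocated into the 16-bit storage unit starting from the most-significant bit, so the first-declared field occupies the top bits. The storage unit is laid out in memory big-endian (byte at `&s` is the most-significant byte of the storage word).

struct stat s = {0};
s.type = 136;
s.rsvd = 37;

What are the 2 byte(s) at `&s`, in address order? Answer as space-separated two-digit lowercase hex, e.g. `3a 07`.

44 25

[7+:9] type=136 & 0x1ff = 0x88; word=0x4400
[0+:7] rsvd=37 & 0x7f = 0x25; word=0x4425
word = 0x4425 → big-endian bytes:
  [0]=0x44  [1]=0x25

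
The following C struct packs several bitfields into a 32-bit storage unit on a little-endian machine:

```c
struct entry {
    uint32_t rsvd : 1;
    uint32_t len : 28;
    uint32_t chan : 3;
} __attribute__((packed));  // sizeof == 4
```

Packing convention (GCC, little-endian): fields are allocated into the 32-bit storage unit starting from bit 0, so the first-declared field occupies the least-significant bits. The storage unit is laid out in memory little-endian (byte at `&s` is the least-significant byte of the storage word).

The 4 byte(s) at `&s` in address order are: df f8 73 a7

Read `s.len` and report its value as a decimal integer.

62520431

[0]=0xdf [1]=0xf8 [2]=0x73 [3]=0xa7 (little-endian) → word 0xa773f8df
rsvd [0+:1] = (word>>0) & 0x1 = 1
len [1+:28] = (word>>1) & 0xfffffff = 62520431  ←
chan [29+:3] = (word>>29) & 0x7 = 5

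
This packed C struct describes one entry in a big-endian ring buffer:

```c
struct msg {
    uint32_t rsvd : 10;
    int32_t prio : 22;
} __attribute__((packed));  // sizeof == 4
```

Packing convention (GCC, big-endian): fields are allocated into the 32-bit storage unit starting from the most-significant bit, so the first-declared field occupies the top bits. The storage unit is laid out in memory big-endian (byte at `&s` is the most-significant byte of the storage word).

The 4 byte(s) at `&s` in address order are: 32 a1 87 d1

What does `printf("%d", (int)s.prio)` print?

[0]=0x32 [1]=0xa1 [2]=0x87 [3]=0xd1 (big-endian) → word 0x32a187d1
rsvd:10 @ bit 22 → (0x32a187d1>>22)&0x3ff = 0xca
prio:22 @ bit 0 → (0x32a187d1>>0)&0x3fffff = 0x2187d1  ←
prio signed 22b, MSB=1: 2197457 - 4194304 = -1996847

-1996847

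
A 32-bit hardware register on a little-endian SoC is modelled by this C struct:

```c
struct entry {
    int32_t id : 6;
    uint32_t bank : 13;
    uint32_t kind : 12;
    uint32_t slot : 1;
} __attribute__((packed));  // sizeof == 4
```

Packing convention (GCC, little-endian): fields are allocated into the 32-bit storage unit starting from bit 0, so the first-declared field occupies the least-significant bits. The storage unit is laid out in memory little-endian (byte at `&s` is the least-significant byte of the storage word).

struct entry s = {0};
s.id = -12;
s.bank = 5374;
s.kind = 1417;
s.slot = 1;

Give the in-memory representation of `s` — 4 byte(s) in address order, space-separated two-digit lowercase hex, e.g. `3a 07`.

b4 3f 4d ac

[0+:6] id=-12 & 0x3f = 0x34; word=0x00000034
[6+:13] bank=5374 & 0x1fff = 0x14fe; word=0x00053fb4
[19+:12] kind=1417 & 0xfff = 0x589; word=0x2c4d3fb4
[31+:1] slot=1 & 0x1 = 0x1; word=0xac4d3fb4
word = 0xac4d3fb4 → little-endian bytes:
  [0]=0xb4  [1]=0x3f  [2]=0x4d  [3]=0xac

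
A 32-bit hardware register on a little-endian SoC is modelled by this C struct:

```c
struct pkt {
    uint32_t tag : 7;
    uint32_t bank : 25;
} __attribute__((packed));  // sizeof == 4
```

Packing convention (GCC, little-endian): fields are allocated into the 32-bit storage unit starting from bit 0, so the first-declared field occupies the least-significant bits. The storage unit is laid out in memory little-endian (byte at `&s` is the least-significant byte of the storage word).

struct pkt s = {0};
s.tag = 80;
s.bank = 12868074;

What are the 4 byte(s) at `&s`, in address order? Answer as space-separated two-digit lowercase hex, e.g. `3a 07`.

tag:7 = 80 → 0x50 << 0 → word 0x00000050
bank:25 = 12868074 → 0xc459ea << 7 → word 0x622cf550
word = 0x622cf550 → little-endian bytes:
  [0]=0x50  [1]=0xf5  [2]=0x2c  [3]=0x62

50 f5 2c 62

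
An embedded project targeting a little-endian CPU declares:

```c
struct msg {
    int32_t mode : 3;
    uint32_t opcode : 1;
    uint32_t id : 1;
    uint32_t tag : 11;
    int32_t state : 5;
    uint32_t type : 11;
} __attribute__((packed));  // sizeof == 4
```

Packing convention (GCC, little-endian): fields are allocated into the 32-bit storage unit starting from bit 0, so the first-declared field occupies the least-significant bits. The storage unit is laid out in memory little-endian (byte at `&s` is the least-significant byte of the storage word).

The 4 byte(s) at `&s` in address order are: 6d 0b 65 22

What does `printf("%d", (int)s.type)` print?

[0]=0x6d [1]=0x0b [2]=0x65 [3]=0x22 (little-endian) → word 0x22650b6d
mode [0+:3] = (word>>0) & 0x7 = 5
opcode [3+:1] = (word>>3) & 0x1 = 1
id [4+:1] = (word>>4) & 0x1 = 0
tag [5+:11] = (word>>5) & 0x7ff = 91
state [16+:5] = (word>>16) & 0x1f = 5
type [21+:11] = (word>>21) & 0x7ff = 275  ←

275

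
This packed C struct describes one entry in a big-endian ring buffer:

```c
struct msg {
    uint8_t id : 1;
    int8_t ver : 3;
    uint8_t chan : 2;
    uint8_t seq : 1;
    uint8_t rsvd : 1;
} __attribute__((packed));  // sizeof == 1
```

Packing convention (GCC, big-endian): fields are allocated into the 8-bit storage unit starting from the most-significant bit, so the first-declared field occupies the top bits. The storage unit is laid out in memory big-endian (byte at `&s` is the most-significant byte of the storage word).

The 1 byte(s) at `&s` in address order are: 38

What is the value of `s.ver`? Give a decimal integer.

3

[0]=0x38 (big-endian) → word 0x38
id:1 @ bit 7 → (0x38>>7)&0x1 = 0x0
ver:3 @ bit 4 → (0x38>>4)&0x7 = 0x3  ←
chan:2 @ bit 2 → (0x38>>2)&0x3 = 0x2
seq:1 @ bit 1 → (0x38>>1)&0x1 = 0x0
rsvd:1 @ bit 0 → (0x38>>0)&0x1 = 0x0
ver signed 3b, MSB=0: value = 3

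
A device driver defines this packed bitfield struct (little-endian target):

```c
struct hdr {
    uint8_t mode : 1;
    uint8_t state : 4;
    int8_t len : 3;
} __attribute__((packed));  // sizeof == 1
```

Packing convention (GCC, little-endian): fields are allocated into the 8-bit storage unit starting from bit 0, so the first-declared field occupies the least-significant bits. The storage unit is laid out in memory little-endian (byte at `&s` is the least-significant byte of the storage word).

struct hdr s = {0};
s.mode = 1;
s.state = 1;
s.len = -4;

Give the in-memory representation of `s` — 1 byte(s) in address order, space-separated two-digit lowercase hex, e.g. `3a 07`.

mode:1 = 1 → 0x1 << 0 → word 0x01
state:4 = 1 → 0x1 << 1 → word 0x03
len:3 = -4 → 0x4 << 5 → word 0x83
word = 0x83 → little-endian bytes:
  [0]=0x83

83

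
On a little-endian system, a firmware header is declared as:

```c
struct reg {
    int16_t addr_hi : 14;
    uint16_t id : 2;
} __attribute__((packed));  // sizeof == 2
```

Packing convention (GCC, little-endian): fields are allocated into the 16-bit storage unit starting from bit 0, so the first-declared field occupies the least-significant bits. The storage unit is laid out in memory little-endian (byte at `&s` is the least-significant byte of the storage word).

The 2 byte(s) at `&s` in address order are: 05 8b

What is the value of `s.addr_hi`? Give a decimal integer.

2821

[0]=0x05 [1]=0x8b (little-endian) → word 0x8b05
addr_hi [0+:14] = (word>>0) & 0x3fff = 2821  ←
id [14+:2] = (word>>14) & 0x3 = 2
addr_hi signed 14b, MSB=0: value = 2821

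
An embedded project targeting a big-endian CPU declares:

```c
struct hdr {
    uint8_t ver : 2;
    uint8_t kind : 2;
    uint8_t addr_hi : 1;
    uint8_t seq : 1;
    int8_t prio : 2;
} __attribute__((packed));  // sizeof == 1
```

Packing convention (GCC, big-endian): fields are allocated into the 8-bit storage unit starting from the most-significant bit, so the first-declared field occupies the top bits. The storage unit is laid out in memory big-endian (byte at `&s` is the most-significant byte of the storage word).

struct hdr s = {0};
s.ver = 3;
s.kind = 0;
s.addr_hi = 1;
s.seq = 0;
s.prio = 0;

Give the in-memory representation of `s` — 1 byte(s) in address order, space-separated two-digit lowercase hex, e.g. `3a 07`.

ver (2b) val=3 bits=0x3 at bit 6: 0xc0
kind (2b) val=0 bits=0x0 at bit 4: 0xc0
addr_hi (1b) val=1 bits=0x1 at bit 3: 0xc8
seq (1b) val=0 bits=0x0 at bit 2: 0xc8
prio (2b) val=0 bits=0x0 at bit 0: 0xc8
word = 0xc8 → big-endian bytes:
  [0]=0xc8

c8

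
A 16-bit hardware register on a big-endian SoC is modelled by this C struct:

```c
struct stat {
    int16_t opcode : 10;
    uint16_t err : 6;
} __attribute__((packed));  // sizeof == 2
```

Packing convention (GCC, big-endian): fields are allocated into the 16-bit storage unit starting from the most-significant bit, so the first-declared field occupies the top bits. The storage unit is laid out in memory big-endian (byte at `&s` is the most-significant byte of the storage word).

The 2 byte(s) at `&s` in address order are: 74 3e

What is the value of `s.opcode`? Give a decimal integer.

[0]=0x74 [1]=0x3e (big-endian) → word 0x743e
opcode:10 @ bit 6 → (0x743e>>6)&0x3ff = 0x1d0  ←
err:6 @ bit 0 → (0x743e>>0)&0x3f = 0x3e
opcode signed 10b, MSB=0: value = 464

464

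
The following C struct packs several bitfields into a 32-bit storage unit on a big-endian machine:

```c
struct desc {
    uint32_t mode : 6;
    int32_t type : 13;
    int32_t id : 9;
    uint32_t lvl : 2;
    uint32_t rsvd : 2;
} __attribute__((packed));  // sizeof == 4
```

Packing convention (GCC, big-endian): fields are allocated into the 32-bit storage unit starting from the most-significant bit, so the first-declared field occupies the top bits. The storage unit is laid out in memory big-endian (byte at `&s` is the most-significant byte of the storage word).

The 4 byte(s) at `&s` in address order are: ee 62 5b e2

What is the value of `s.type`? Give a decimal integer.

-3310

[0]=0xee [1]=0x62 [2]=0x5b [3]=0xe2 (big-endian) → word 0xee625be2
mode [26+:6] = (word>>26) & 0x3f = 59
type [13+:13] = (word>>13) & 0x1fff = 4882  ←
id [4+:9] = (word>>4) & 0x1ff = 446
lvl [2+:2] = (word>>2) & 0x3 = 0
rsvd [0+:2] = (word>>0) & 0x3 = 2
type signed 13b, MSB=1: 4882 - 8192 = -3310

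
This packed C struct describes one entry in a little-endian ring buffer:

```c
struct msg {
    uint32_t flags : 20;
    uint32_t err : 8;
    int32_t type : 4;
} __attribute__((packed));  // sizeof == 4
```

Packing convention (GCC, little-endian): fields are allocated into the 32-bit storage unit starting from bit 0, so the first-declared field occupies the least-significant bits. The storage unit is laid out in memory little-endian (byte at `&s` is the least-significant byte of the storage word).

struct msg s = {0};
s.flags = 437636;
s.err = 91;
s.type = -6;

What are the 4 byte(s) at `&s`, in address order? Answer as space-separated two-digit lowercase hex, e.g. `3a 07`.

84 ad b6 a5

[0+:20] flags=437636 & 0xfffff = 0x6ad84; word=0x0006ad84
[20+:8] err=91 & 0xff = 0x5b; word=0x05b6ad84
[28+:4] type=-6 & 0xf = 0xa; word=0xa5b6ad84
word = 0xa5b6ad84 → little-endian bytes:
  [0]=0x84  [1]=0xad  [2]=0xb6  [3]=0xa5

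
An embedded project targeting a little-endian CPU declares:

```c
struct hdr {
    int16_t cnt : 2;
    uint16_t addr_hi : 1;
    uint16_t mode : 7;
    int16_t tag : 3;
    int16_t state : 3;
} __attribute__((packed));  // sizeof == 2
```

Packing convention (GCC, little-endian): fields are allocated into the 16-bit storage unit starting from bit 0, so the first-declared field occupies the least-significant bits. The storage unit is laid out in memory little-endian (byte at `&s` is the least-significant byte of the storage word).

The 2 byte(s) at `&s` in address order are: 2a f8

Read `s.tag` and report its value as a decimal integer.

[0]=0x2a [1]=0xf8 (little-endian) → word 0xf82a
cnt:2 @ bit 0 → (0xf82a>>0)&0x3 = 0x2
addr_hi:1 @ bit 2 → (0xf82a>>2)&0x1 = 0x0
mode:7 @ bit 3 → (0xf82a>>3)&0x7f = 0x5
tag:3 @ bit 10 → (0xf82a>>10)&0x7 = 0x6  ←
state:3 @ bit 13 → (0xf82a>>13)&0x7 = 0x7
tag signed 3b, MSB=1: 6 - 8 = -2

-2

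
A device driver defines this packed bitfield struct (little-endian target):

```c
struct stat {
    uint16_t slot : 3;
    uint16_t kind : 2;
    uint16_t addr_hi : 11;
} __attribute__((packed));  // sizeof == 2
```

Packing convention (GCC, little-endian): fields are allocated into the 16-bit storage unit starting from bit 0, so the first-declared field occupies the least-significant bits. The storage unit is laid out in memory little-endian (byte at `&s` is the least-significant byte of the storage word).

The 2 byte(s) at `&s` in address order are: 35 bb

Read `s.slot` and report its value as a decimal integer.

5

[0]=0x35 [1]=0xbb (little-endian) → word 0xbb35
slot:3 @ bit 0 → (0xbb35>>0)&0x7 = 0x5  ←
kind:2 @ bit 3 → (0xbb35>>3)&0x3 = 0x2
addr_hi:11 @ bit 5 → (0xbb35>>5)&0x7ff = 0x5d9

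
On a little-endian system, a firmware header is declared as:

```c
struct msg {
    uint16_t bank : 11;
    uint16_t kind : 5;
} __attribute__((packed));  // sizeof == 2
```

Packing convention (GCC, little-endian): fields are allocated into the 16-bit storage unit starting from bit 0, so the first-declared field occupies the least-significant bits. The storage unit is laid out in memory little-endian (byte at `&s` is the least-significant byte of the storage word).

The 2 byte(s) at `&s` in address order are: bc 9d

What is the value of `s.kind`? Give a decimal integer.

19

[0]=0xbc [1]=0x9d (little-endian) → word 0x9dbc
bank [0+:11] = (word>>0) & 0x7ff = 1468
kind [11+:5] = (word>>11) & 0x1f = 19  ←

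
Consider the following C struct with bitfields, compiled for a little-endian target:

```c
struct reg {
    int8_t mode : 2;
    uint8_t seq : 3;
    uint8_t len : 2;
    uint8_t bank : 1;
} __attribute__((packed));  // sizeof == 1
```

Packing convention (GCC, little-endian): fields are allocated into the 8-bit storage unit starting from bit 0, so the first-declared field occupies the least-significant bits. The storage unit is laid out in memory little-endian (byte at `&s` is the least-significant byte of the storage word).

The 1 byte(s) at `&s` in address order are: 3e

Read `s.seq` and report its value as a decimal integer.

7

[0]=0x3e (little-endian) → word 0x3e
mode:2 @ bit 0 → (0x3e>>0)&0x3 = 0x2
seq:3 @ bit 2 → (0x3e>>2)&0x7 = 0x7  ←
len:2 @ bit 5 → (0x3e>>5)&0x3 = 0x1
bank:1 @ bit 7 → (0x3e>>7)&0x1 = 0x0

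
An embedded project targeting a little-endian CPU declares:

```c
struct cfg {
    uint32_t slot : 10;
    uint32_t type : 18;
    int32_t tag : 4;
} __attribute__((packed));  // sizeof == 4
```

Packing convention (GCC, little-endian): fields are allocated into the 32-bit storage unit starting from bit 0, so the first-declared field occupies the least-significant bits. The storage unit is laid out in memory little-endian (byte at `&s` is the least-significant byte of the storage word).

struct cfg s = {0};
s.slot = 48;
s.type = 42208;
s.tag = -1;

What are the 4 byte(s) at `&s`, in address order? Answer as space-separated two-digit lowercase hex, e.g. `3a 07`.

30 80 93 f2

[0+:10] slot=48 & 0x3ff = 0x30; word=0x00000030
[10+:18] type=42208 & 0x3ffff = 0xa4e0; word=0x02938030
[28+:4] tag=-1 & 0xf = 0xf; word=0xf2938030
word = 0xf2938030 → little-endian bytes:
  [0]=0x30  [1]=0x80  [2]=0x93  [3]=0xf2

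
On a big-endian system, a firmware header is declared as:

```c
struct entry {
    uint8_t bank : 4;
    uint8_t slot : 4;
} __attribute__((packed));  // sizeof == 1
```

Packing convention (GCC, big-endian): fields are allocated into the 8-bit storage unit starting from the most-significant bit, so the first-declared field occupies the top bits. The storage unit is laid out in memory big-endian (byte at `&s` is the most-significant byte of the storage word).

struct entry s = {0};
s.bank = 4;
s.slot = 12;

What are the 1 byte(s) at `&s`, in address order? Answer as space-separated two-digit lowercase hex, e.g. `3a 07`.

4c

bank:4 = 4 → 0x4 << 4 → word 0x40
slot:4 = 12 → 0xc << 0 → word 0x4c
word = 0x4c → big-endian bytes:
  [0]=0x4c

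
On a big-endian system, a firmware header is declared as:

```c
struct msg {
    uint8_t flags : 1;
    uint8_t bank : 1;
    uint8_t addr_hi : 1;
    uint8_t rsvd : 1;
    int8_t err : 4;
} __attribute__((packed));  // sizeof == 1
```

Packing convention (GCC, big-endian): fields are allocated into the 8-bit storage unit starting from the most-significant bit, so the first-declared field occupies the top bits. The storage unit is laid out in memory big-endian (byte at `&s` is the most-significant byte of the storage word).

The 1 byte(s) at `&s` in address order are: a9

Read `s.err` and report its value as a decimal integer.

-7

[0]=0xa9 (big-endian) → word 0xa9
flags:1 @ bit 7 → (0xa9>>7)&0x1 = 0x1
bank:1 @ bit 6 → (0xa9>>6)&0x1 = 0x0
addr_hi:1 @ bit 5 → (0xa9>>5)&0x1 = 0x1
rsvd:1 @ bit 4 → (0xa9>>4)&0x1 = 0x0
err:4 @ bit 0 → (0xa9>>0)&0xf = 0x9  ←
err signed 4b, MSB=1: 9 - 16 = -7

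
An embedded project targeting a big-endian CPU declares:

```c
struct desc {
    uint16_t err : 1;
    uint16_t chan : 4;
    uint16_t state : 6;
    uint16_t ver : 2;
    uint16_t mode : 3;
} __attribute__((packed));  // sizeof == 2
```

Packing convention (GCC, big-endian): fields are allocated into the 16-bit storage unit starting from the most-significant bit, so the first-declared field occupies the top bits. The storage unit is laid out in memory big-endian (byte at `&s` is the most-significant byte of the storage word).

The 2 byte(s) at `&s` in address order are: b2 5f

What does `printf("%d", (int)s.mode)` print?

7

[0]=0xb2 [1]=0x5f (big-endian) → word 0xb25f
err:1 @ bit 15 → (0xb25f>>15)&0x1 = 0x1
chan:4 @ bit 11 → (0xb25f>>11)&0xf = 0x6
state:6 @ bit 5 → (0xb25f>>5)&0x3f = 0x12
ver:2 @ bit 3 → (0xb25f>>3)&0x3 = 0x3
mode:3 @ bit 0 → (0xb25f>>0)&0x7 = 0x7  ←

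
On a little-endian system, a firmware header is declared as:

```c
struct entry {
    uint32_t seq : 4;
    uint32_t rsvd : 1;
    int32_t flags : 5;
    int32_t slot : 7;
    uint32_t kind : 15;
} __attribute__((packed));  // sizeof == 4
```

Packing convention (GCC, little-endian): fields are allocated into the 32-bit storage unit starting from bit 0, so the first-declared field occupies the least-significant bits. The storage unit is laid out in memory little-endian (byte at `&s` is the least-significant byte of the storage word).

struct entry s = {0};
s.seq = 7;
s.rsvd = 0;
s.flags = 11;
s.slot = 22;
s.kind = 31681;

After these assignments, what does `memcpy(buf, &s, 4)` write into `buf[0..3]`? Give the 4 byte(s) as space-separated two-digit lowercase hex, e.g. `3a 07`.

[0+:4] seq=7 & 0xf = 0x7; word=0x00000007
[4+:1] rsvd=0 & 0x1 = 0x0; word=0x00000007
[5+:5] flags=11 & 0x1f = 0xb; word=0x00000167
[10+:7] slot=22 & 0x7f = 0x16; word=0x00005967
[17+:15] kind=31681 & 0x7fff = 0x7bc1; word=0xf7825967
word = 0xf7825967 → little-endian bytes:
  [0]=0x67  [1]=0x59  [2]=0x82  [3]=0xf7

67 59 82 f7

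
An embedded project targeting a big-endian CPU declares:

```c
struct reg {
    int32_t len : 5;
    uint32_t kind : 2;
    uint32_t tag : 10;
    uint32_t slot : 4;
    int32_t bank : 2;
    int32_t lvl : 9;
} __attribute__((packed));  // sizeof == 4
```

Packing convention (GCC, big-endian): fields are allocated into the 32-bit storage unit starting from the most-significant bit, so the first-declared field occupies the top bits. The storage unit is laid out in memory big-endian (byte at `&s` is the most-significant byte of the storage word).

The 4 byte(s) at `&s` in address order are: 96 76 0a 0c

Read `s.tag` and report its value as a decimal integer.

236

[0]=0x96 [1]=0x76 [2]=0x0a [3]=0x0c (big-endian) → word 0x96760a0c
len:5 @ bit 27 → (0x96760a0c>>27)&0x1f = 0x12
kind:2 @ bit 25 → (0x96760a0c>>25)&0x3 = 0x3
tag:10 @ bit 15 → (0x96760a0c>>15)&0x3ff = 0xec  ←
slot:4 @ bit 11 → (0x96760a0c>>11)&0xf = 0x1
bank:2 @ bit 9 → (0x96760a0c>>9)&0x3 = 0x1
lvl:9 @ bit 0 → (0x96760a0c>>0)&0x1ff = 0xc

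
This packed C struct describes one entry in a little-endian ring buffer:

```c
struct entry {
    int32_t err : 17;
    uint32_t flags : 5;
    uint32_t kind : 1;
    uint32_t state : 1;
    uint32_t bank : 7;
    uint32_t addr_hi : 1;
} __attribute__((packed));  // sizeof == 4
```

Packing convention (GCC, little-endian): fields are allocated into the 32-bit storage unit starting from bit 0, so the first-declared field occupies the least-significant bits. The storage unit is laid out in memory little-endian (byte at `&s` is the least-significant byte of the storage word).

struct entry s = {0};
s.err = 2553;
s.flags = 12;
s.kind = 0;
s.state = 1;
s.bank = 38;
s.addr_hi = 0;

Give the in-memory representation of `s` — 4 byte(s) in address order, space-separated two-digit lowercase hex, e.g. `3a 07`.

err (17b) val=2553 bits=0x9f9 at bit 0: 0x000009f9
flags (5b) val=12 bits=0xc at bit 17: 0x001809f9
kind (1b) val=0 bits=0x0 at bit 22: 0x001809f9
state (1b) val=1 bits=0x1 at bit 23: 0x009809f9
bank (7b) val=38 bits=0x26 at bit 24: 0x269809f9
addr_hi (1b) val=0 bits=0x0 at bit 31: 0x269809f9
word = 0x269809f9 → little-endian bytes:
  [0]=0xf9  [1]=0x09  [2]=0x98  [3]=0x26

f9 09 98 26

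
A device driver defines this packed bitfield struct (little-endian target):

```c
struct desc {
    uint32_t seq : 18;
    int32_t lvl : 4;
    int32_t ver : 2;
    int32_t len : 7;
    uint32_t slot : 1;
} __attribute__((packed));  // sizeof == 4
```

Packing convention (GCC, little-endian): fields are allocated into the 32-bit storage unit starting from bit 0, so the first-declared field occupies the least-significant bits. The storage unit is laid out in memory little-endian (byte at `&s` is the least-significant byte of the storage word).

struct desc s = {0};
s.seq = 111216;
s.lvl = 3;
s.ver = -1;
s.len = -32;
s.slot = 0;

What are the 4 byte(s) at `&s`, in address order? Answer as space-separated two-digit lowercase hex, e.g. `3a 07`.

70 b2 cd 60

seq:18 = 111216 → 0x1b270 << 0 → word 0x0001b270
lvl:4 = 3 → 0x3 << 18 → word 0x000db270
ver:2 = -1 → 0x3 << 22 → word 0x00cdb270
len:7 = -32 → 0x60 << 24 → word 0x60cdb270
slot:1 = 0 → 0x0 << 31 → word 0x60cdb270
word = 0x60cdb270 → little-endian bytes:
  [0]=0x70  [1]=0xb2  [2]=0xcd  [3]=0x60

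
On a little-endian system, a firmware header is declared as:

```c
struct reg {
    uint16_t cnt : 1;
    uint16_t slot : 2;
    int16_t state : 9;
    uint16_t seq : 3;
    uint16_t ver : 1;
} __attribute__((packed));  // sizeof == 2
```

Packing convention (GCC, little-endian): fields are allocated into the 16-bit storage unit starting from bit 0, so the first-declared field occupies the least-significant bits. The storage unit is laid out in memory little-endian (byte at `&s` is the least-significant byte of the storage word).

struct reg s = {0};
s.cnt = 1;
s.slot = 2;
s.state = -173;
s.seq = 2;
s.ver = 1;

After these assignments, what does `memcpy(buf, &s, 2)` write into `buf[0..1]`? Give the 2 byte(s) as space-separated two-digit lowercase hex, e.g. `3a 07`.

cnt:1 = 1 → 0x1 << 0 → word 0x0001
slot:2 = 2 → 0x2 << 1 → word 0x0005
state:9 = -173 → 0x153 << 3 → word 0x0a9d
seq:3 = 2 → 0x2 << 12 → word 0x2a9d
ver:1 = 1 → 0x1 << 15 → word 0xaa9d
word = 0xaa9d → little-endian bytes:
  [0]=0x9d  [1]=0xaa

9d aa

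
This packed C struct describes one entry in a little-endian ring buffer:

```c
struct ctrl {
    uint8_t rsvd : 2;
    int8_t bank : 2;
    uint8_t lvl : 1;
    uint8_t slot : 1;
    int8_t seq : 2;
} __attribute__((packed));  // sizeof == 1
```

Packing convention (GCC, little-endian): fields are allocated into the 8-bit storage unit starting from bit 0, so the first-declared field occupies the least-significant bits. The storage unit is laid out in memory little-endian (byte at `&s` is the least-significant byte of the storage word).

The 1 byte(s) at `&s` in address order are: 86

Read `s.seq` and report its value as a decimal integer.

[0]=0x86 (little-endian) → word 0x86
rsvd:2 @ bit 0 → (0x86>>0)&0x3 = 0x2
bank:2 @ bit 2 → (0x86>>2)&0x3 = 0x1
lvl:1 @ bit 4 → (0x86>>4)&0x1 = 0x0
slot:1 @ bit 5 → (0x86>>5)&0x1 = 0x0
seq:2 @ bit 6 → (0x86>>6)&0x3 = 0x2  ←
seq signed 2b, MSB=1: 2 - 4 = -2

-2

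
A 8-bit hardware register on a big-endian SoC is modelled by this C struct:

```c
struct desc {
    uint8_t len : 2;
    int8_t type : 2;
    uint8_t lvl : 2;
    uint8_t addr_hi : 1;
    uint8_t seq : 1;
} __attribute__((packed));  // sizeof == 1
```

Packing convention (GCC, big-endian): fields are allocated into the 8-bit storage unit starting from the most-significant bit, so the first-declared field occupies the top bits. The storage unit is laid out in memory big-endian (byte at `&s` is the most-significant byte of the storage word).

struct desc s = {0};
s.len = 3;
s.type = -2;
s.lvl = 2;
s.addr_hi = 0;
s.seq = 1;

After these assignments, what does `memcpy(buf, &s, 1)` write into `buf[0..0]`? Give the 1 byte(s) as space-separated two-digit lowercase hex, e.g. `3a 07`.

e9

[6+:2] len=3 & 0x3 = 0x3; word=0xc0
[4+:2] type=-2 & 0x3 = 0x2; word=0xe0
[2+:2] lvl=2 & 0x3 = 0x2; word=0xe8
[1+:1] addr_hi=0 & 0x1 = 0x0; word=0xe8
[0+:1] seq=1 & 0x1 = 0x1; word=0xe9
word = 0xe9 → big-endian bytes:
  [0]=0xe9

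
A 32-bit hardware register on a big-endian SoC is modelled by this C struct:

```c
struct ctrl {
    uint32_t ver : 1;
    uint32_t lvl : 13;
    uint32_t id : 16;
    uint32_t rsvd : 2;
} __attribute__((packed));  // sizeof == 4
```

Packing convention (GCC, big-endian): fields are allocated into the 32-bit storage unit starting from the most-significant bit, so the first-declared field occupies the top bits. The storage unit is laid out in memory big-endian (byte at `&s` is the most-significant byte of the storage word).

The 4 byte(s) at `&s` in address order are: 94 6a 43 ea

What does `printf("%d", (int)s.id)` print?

[0]=0x94 [1]=0x6a [2]=0x43 [3]=0xea (big-endian) → word 0x946a43ea
ver [31+:1] = (word>>31) & 0x1 = 1
lvl [18+:13] = (word>>18) & 0x1fff = 1306
id [2+:16] = (word>>2) & 0xffff = 37114  ←
rsvd [0+:2] = (word>>0) & 0x3 = 2

37114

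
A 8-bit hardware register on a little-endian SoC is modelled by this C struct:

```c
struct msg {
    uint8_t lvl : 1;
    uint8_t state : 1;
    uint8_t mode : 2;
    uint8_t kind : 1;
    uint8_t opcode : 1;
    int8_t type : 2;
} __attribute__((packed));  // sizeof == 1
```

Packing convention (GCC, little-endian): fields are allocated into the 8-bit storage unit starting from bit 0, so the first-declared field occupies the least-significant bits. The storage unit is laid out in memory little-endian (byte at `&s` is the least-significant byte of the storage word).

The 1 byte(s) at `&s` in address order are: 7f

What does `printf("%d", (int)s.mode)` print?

[0]=0x7f (little-endian) → word 0x7f
lvl [0+:1] = (word>>0) & 0x1 = 1
state [1+:1] = (word>>1) & 0x1 = 1
mode [2+:2] = (word>>2) & 0x3 = 3  ←
kind [4+:1] = (word>>4) & 0x1 = 1
opcode [5+:1] = (word>>5) & 0x1 = 1
type [6+:2] = (word>>6) & 0x3 = 1

3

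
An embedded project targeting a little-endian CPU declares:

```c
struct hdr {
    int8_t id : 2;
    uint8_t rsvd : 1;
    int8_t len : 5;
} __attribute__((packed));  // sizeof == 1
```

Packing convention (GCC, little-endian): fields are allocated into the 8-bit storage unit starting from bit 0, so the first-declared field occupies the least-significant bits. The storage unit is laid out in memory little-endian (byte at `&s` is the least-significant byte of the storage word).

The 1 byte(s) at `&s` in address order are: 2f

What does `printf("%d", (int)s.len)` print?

[0]=0x2f (little-endian) → word 0x2f
id [0+:2] = (word>>0) & 0x3 = 3
rsvd [2+:1] = (word>>2) & 0x1 = 1
len [3+:5] = (word>>3) & 0x1f = 5  ←
len signed 5b, MSB=0: value = 5

5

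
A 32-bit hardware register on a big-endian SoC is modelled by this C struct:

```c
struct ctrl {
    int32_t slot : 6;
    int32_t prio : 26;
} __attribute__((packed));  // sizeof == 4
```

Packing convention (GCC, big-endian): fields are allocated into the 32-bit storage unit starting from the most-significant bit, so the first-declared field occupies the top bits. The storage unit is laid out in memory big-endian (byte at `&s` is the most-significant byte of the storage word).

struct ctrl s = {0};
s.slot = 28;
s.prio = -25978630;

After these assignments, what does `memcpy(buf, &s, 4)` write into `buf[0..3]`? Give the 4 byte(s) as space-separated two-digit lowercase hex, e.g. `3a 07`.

slot:6 = 28 → 0x1c << 26 → word 0x70000000
prio:26 = -25978630 → 0x27398fa << 0 → word 0x727398fa
word = 0x727398fa → big-endian bytes:
  [0]=0x72  [1]=0x73  [2]=0x98  [3]=0xfa

72 73 98 fa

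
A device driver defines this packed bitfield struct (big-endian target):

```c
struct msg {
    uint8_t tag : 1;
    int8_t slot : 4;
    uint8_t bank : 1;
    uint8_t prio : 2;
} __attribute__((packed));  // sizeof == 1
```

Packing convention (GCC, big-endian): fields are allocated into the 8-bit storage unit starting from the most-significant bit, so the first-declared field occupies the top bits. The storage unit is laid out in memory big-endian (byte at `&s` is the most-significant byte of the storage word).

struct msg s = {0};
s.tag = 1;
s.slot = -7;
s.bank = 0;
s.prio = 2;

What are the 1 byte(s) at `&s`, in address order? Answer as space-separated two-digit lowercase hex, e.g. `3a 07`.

ca

tag (1b) val=1 bits=0x1 at bit 7: 0x80
slot (4b) val=-7 bits=0x9 at bit 3: 0xc8
bank (1b) val=0 bits=0x0 at bit 2: 0xc8
prio (2b) val=2 bits=0x2 at bit 0: 0xca
word = 0xca → big-endian bytes:
  [0]=0xca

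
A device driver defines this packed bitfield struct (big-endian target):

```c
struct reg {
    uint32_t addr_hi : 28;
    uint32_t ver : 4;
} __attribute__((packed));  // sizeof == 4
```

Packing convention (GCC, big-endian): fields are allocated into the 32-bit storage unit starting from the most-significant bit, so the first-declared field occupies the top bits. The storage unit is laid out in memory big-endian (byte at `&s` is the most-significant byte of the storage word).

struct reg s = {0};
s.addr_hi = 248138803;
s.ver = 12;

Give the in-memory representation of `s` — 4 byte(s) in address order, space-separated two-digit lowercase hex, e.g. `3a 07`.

addr_hi (28b) val=248138803 bits=0xeca4c33 at bit 4: 0xeca4c330
ver (4b) val=12 bits=0xc at bit 0: 0xeca4c33c
word = 0xeca4c33c → big-endian bytes:
  [0]=0xec  [1]=0xa4  [2]=0xc3  [3]=0x3c

ec a4 c3 3c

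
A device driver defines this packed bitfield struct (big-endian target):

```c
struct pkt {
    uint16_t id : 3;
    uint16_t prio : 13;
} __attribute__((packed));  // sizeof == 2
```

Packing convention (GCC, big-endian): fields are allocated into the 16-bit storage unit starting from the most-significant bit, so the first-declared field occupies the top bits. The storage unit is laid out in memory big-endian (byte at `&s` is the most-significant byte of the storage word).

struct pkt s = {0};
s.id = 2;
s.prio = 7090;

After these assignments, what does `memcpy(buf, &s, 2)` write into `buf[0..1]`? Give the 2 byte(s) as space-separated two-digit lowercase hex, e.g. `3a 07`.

id:3 = 2 → 0x2 << 13 → word 0x4000
prio:13 = 7090 → 0x1bb2 << 0 → word 0x5bb2
word = 0x5bb2 → big-endian bytes:
  [0]=0x5b  [1]=0xb2

5b b2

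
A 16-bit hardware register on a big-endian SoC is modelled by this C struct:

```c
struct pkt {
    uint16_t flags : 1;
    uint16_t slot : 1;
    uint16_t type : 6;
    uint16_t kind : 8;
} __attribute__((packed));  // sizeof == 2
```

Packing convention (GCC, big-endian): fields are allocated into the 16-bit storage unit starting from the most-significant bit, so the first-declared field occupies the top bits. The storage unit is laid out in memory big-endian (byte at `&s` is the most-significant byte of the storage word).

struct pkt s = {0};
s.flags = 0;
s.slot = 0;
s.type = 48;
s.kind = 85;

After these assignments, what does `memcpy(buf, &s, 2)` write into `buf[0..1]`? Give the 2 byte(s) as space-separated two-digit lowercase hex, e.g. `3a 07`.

30 55

[15+:1] flags=0 & 0x1 = 0x0; word=0x0000
[14+:1] slot=0 & 0x1 = 0x0; word=0x0000
[8+:6] type=48 & 0x3f = 0x30; word=0x3000
[0+:8] kind=85 & 0xff = 0x55; word=0x3055
word = 0x3055 → big-endian bytes:
  [0]=0x30  [1]=0x55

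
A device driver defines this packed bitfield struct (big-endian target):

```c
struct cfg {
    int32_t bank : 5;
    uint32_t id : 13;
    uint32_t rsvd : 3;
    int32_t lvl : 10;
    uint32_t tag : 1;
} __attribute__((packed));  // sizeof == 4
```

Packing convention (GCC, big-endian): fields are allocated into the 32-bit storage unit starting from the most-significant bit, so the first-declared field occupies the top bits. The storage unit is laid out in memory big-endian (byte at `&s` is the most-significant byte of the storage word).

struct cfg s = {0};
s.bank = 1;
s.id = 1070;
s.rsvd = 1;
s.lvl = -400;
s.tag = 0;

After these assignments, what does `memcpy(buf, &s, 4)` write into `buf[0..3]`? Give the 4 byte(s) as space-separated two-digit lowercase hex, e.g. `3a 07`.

09 0b 8c e0

[27+:5] bank=1 & 0x1f = 0x1; word=0x08000000
[14+:13] id=1070 & 0x1fff = 0x42e; word=0x090b8000
[11+:3] rsvd=1 & 0x7 = 0x1; word=0x090b8800
[1+:10] lvl=-400 & 0x3ff = 0x270; word=0x090b8ce0
[0+:1] tag=0 & 0x1 = 0x0; word=0x090b8ce0
word = 0x090b8ce0 → big-endian bytes:
  [0]=0x09  [1]=0x0b  [2]=0x8c  [3]=0xe0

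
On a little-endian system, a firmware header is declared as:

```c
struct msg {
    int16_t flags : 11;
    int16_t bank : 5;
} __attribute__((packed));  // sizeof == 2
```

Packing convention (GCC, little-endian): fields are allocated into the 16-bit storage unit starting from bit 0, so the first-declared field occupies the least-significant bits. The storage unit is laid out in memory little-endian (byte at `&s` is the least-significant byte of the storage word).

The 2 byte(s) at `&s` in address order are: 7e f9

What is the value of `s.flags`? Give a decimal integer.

382

[0]=0x7e [1]=0xf9 (little-endian) → word 0xf97e
flags [0+:11] = (word>>0) & 0x7ff = 382  ←
bank [11+:5] = (word>>11) & 0x1f = 31
flags signed 11b, MSB=0: value = 382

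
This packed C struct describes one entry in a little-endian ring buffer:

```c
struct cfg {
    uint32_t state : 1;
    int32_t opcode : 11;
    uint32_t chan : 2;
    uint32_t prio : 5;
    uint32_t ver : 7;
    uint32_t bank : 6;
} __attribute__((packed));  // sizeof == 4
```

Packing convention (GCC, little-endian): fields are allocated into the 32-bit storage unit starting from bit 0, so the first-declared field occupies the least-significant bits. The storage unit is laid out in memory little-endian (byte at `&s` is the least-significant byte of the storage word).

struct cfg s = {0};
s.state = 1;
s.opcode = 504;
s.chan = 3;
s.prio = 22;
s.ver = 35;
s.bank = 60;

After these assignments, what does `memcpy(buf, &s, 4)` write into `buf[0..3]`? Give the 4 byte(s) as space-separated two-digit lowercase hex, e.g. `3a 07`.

f1 b3 1d f1

state:1 = 1 → 0x1 << 0 → word 0x00000001
opcode:11 = 504 → 0x1f8 << 1 → word 0x000003f1
chan:2 = 3 → 0x3 << 12 → word 0x000033f1
prio:5 = 22 → 0x16 << 14 → word 0x0005b3f1
ver:7 = 35 → 0x23 << 19 → word 0x011db3f1
bank:6 = 60 → 0x3c << 26 → word 0xf11db3f1
word = 0xf11db3f1 → little-endian bytes:
  [0]=0xf1  [1]=0xb3  [2]=0x1d  [3]=0xf1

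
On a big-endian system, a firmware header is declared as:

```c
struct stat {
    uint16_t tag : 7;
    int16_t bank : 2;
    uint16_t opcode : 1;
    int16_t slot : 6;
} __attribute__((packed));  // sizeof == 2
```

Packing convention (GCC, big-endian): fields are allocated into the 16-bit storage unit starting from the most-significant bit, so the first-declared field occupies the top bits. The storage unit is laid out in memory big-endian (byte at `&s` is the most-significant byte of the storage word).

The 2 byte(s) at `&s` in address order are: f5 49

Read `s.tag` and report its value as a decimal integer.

[0]=0xf5 [1]=0x49 (big-endian) → word 0xf549
tag [9+:7] = (word>>9) & 0x7f = 122  ←
bank [7+:2] = (word>>7) & 0x3 = 2
opcode [6+:1] = (word>>6) & 0x1 = 1
slot [0+:6] = (word>>0) & 0x3f = 9

122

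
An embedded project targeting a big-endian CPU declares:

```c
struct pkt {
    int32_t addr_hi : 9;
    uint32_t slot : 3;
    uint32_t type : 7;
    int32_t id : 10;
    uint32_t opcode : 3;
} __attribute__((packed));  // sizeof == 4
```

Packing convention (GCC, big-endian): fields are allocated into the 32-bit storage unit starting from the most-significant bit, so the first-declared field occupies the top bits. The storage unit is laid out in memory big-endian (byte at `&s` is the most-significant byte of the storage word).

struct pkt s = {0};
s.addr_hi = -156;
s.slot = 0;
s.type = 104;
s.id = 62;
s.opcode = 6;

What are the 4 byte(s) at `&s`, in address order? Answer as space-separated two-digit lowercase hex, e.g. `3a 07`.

b2 0d 01 f6

addr_hi:9 = -156 → 0x164 << 23 → word 0xb2000000
slot:3 = 0 → 0x0 << 20 → word 0xb2000000
type:7 = 104 → 0x68 << 13 → word 0xb20d0000
id:10 = 62 → 0x3e << 3 → word 0xb20d01f0
opcode:3 = 6 → 0x6 << 0 → word 0xb20d01f6
word = 0xb20d01f6 → big-endian bytes:
  [0]=0xb2  [1]=0x0d  [2]=0x01  [3]=0xf6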